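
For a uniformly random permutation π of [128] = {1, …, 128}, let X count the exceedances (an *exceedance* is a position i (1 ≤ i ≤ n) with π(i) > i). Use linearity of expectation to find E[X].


Write X = Σ_{i=1}^{128} X_i, where X_i = 1_{π(i) > i}.
For each fixed i, π(i) is uniform over {1, …, 128} (marginal of a uniform permutation), so P[π(i) > i] = (n − i)/n. Summing: Σ_{i=1}^{128} (n − i)/n = (0 + 1 + … + 127)/128 = 128(128 − 1)/(2·128) = (128 − 1)/2.
Hence E[X] = Σ_{i=1}^{128} (128 − i)/128 = 127/2 ≈ 63.50000.

E[X] = 127/2 = 63.50000.


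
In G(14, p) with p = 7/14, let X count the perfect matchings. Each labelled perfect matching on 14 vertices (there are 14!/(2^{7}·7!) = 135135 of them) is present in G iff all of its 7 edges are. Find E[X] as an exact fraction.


K_14 has 14!/(2^{7}·7!) = 135135 labelled perfect matchings.
For each such perfect matching H, let X_H = 1 if all 7 edges of H are present in G. Then P[X_H = 1] = p^{7} = (1/2)^{7} = 1/128.
By linearity: E[X] = Σ_H E[X_H] = 135135 · p^{7} = 135135 · 1/128 = 135135/128.
Numerically: E[X] ≈ 1055.74.

E[X] = 135135 · (1/2)^{7} = 135135/128 ≈ 1055.74.


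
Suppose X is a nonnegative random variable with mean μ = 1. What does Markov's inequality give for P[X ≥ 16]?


μ = E[X] = 1, a = 16.
Markov: P[X ≥ 16] ≤ μ/a = (1)/16 = 1/16.
Numerically: ≈ 0.06250.
(Since a = 16 > μ = 1.00000, the bound 1/16 is < 1 and informative.)

P[X ≥ 16] ≤ 1/16 ≈ 0.06250.


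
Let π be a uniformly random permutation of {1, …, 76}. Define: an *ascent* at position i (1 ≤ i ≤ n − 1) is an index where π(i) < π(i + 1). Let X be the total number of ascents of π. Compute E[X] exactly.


Write X = Σ X_I over i = 1, …, 75, with X_I the indicator of one ascent.
There are 75 indicators.
For each fixed i, the pair (π(i), π(i+1)) is a uniformly random ordered pair of distinct values from {1, …, 76}; by symmetry P[π(i) < π(i+1)] = 1/2.
By linearity: E[X] = 75 · (1/2) = (76 − 1) · (1/2) = 75/2 ≈ 37.5000.

E[X] = 75/2 = 37.5000.


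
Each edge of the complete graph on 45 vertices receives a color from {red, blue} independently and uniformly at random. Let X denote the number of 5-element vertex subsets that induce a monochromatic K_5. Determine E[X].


Let X = Σ_S X_S over the C(45, 5) = 1221759 subsets S of size 5, where X_S = 1 if the K_5 on S is monochromatic.
For a fixed S, the K_5 on S has C(5, 2) = 10 edges. P[all 10 edges red] = (1/2)^10, and likewise for blue, so P[monochromatic] = 2·(1/2)^10 = 2^{1 − 10} = 1/512.
Summing: E[X] = C(45, 5) · 2^{1 − 10} = 1221759 · 1/512 = 1221759/512.
Numerically: E[X] ≈ 2386.2480.

E[X] = C(45,5)·2^(1−C(5,2)) = 1221759/512 ≈ 2386.2480.


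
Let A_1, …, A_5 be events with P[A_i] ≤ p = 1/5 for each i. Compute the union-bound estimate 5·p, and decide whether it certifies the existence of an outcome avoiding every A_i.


Union bound: P[∪_{i=1}^{5} A_i] ≤ Σ_i P[A_i] ≤ 5·p = 5·(1/5) = 1.
Numerically: 1 ≈ 1.000.
Is 1 < 1? NO.
Since the bound 1 is ≥ 1, the union bound is uninformative here; it does NOT by itself certify existence.

5·p = 1 ≈ 1.000; existence NOT certified by the union bound.


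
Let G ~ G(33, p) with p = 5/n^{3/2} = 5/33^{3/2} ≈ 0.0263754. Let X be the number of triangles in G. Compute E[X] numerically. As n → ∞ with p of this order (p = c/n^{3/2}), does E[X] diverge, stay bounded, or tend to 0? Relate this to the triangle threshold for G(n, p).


Number of potential triangles: C(33, 3) = 5456.
Each occurs with probability p³ ≈ (0.0263754)³ ≈ 1.83483613e-05.
By linearity: E[X] = C(33, 3)·p³ ≈ 5456 · 1.83483613e-05 ≈ 0.100109.
Since α = 3/2 > 1, p = c/n^{3/2} = o(1/n) is below the triangle threshold p ~ 1/n. Asymptotically E[X] ~ (c³/6)·n^{3(1−α)} = (5³/6)·n^{-1.5} → 0, so by Markov's inequality G has no triangles w.h.p.

E[X] ≈ 0.100109; in regime p = Θ(1/n^{3/2}) E[X] tends to 0 (below the triangle threshold p ~ 1/n).


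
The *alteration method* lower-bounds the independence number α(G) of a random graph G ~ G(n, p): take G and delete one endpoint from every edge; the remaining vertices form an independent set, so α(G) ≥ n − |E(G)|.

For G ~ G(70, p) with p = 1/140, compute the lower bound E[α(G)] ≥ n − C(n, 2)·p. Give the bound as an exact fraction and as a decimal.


E[|E(G)|] = C(70, 2)·p = 2415 · (1/140) = 69/4.
E[α(G)] ≥ n − E[|E(G)|] = 70 − 69/4 = 211/4.
Numerically: ≈ 52.75000.
(This is only a lower bound; the true E[α(G)] may be larger.)

E[α(G)] ≥ 211/4 ≈ 52.75000.


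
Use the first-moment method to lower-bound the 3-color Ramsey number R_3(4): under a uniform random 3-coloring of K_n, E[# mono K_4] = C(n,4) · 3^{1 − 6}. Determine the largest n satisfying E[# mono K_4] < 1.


We need C(n, 4) · 3^{1 − 6} < 1, i.e. C(n, 4) < 3^{6 − 1} = 243.
Check values of n near the boundary:
  n = 6: C(6, 4) = 15; 15 < 243? YES
  n = 7: C(7, 4) = 35; 35 < 243? YES
  n = 8: C(8, 4) = 70; 70 < 243? YES
  n = 9: C(9, 4) = 126; 126 < 243? YES
  n = 10: C(10, 4) = 210; 210 < 243? YES
  n = 11: C(11, 4) = 330; 330 < 243? NO
  n = 12: C(12, 4) = 495; 495 < 243? NO
The largest n with C(n, 4) < 243 is n = 10 (where E[X] = 70/81 ≈ 0.864). Hence R_3(4) > 10, i.e. R_3(4) ≥ 11.

Largest n = 10; hence R_3(4) > 10.


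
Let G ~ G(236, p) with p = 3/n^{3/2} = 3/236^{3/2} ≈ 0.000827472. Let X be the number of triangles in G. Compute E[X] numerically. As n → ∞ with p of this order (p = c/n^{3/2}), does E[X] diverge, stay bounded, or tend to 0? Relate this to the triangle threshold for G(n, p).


Number of potential triangles: C(236, 3) = 2162940.
Each occurs with probability p³ ≈ (0.000827472)³ ≈ 5.66578057e-10.
By linearity: E[X] = C(236, 3)·p³ ≈ 2162940 · 5.66578057e-10 ≈ 0.001225.
Since α = 3/2 > 1, p = c/n^{3/2} = o(1/n) is below the triangle threshold p ~ 1/n. Asymptotically E[X] ~ (c³/6)·n^{3(1−α)} = (3³/6)·n^{-1.5} → 0, so by Markov's inequality G has no triangles w.h.p.

E[X] ≈ 0.001225; in regime p = Θ(1/n^{3/2}) E[X] tends to 0 (below the triangle threshold p ~ 1/n).


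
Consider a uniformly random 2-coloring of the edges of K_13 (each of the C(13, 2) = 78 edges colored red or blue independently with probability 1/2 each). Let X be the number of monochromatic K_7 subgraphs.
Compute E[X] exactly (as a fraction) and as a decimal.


Let X = Σ_S X_S over the C(13, 7) = 1716 subsets S of size 7, where X_S = 1 if the K_7 on S is monochromatic.
For a fixed S, the K_7 on S has C(7, 2) = 21 edges. P[all 21 edges red] = (1/2)^21, and likewise for blue, so P[monochromatic] = 2·(1/2)^21 = 2^{1 − 21} = 1/1048576.
By linearity of expectation: E[X] = C(13, 7) · 2^{1 − 21} = 1716 · 1/1048576 = 429/262144.
Numerically: E[X] ≈ 0.001637.

E[X] = C(13,7)·2^(1−C(7,2)) = 429/262144 ≈ 0.001637.


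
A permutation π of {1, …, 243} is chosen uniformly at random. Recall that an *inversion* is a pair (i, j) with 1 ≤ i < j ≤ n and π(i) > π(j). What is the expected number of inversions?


Write X = Σ X_I over the C(243, 2) = 29403 pairs i < j, with X_I the indicator of one inversion.
There are 29403 indicators.
For each fixed pair i < j, the values π(i) and π(j) are two distinct elements of {1, …, 243} in uniformly random order; by symmetry P[π(i) > π(j)] = 1/2.
By linearity: E[X] = 29403 · (1/2) = C(243, 2) · (1/2) = 29403/2 = 29403/2 ≈ 14701.500.

E[X] = 29403/2 = 14701.500.


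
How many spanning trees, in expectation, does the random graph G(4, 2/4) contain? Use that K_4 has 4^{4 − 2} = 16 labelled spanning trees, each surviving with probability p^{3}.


K_4 has 4^{4 − 2} = 16 labelled spanning trees.
For each such spanning tree H, let X_H = 1 if all 3 edges of H are present in G. Then P[X_H = 1] = p^{3} = (1/2)^{3} = 1/8.
By linearity: E[X] = Σ_H E[X_H] = 16 · p^{3} = 16 · 1/8 = 2.
Numerically: E[X] ≈ 2.

E[X] = 16 · (1/2)^{3} = 2 ≈ 2.


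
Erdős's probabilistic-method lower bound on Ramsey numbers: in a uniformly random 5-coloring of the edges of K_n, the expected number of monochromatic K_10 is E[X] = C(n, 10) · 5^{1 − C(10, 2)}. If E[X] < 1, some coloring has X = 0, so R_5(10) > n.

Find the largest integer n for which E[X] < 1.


We need C(n, 10) · 5^{1 − 45} < 1, i.e. C(n, 10) < 5^{45 − 1} = 5684341886080801486968994140625.
Check values of n near the boundary:
  n = 5387: C(5387, 10) = 5624406917627224603154306376491; 5624406917627224603154306376491 < 5684341886080801486968994140625? YES
  n = 5388: C(5388, 10) = 5634865093375880654852250419586; 5634865093375880654852250419586 < 5684341886080801486968994140625? YES
  n = 5389: C(5389, 10) = 5645340767466558997768874792926; 5645340767466558997768874792926 < 5684341886080801486968994140625? YES
  n = 5390: C(5390, 10) = 5655833965919099070255434039753; 5655833965919099070255434039753 < 5684341886080801486968994140625? YES
  n = 5391: C(5391, 10) = 5666344714787188828795213697883; 5666344714787188828795213697883 < 5684341886080801486968994140625? YES
  n = 5392: C(5392, 10) = 5676873040158402483252283957448; 5676873040158402483252283957448 < 5684341886080801486968994140625? YES
  n = 5393: C(5393, 10) = 5687418968154238267170642278008; 5687418968154238267170642278008 < 5684341886080801486968994140625? NO
  n = 5394: C(5394, 10) = 5697982524930156243149785372878; 5697982524930156243149785372878 < 5684341886080801486968994140625? NO
The largest n with C(n, 10) < 5684341886080801486968994140625 is n = 5392 (where E[X] = 5676873040158402483252283957448/5684341886080801486968994140625 ≈ 0.9987). Hence R_5(10) > 5392, i.e. R_5(10) ≥ 5393.

Largest n = 5392; hence R_5(10) > 5392.


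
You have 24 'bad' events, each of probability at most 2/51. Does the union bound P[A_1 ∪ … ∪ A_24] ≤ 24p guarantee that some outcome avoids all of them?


Union bound: P[∪_{i=1}^{24} A_i] ≤ Σ_i P[A_i] ≤ 24·p = 24·(2/51) = 16/17.
Numerically: 16/17 ≈ 0.9411765.
Is 16/17 < 1? YES.
Since P[∪ A_i] ≤ 16/17 < 1, the complement has P[∩ A_i^c] ≥ 1 − 16/17 = 1/17 > 0, so some outcome avoids every A_i.

24·p = 16/17 ≈ 0.9411765; existence CERTIFIED by the union bound.


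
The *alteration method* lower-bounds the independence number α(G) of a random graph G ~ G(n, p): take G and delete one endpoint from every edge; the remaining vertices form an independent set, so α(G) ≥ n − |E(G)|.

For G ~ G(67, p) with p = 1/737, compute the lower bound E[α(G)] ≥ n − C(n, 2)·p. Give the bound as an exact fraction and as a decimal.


E[|E(G)|] = C(67, 2)·p = 2211 · (1/737) = 3.
E[α(G)] ≥ n − E[|E(G)|] = 67 − 3 = 64.
Numerically: ≈ 64.000000.
(This is only a lower bound; the true E[α(G)] may be larger.)

E[α(G)] ≥ 64 ≈ 64.000000.


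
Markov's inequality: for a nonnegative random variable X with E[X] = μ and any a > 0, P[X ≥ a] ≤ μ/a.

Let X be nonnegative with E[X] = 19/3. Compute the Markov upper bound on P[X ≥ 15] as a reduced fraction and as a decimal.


μ = E[X] = 19/3, a = 15.
Markov: P[X ≥ 15] ≤ μ/a = (19/3)/15 = 19/45.
Numerically: ≈ 0.42222.
(Since a = 15 > μ = 6.33333, the bound 19/45 is < 1 and informative.)

P[X ≥ 15] ≤ 19/45 ≈ 0.42222.


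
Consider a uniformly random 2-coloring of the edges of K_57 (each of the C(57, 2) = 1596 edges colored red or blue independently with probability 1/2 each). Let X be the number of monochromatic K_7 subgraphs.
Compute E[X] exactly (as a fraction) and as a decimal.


Let X = Σ_S X_S over the C(57, 7) = 264385836 subsets S of size 7, where X_S = 1 if the K_7 on S is monochromatic.
For a fixed S, the K_7 on S has C(7, 2) = 21 edges. P[all 21 edges red] = (1/2)^21, and likewise for blue, so P[monochromatic] = 2·(1/2)^21 = 2^{1 − 21} = 1/1048576.
By linearity: E[X] = C(57, 7) · 2^{1 − 21} = 264385836 · 1/1048576 = 66096459/262144.
Numerically: E[X] ≈ 252.13798.

E[X] = C(57,7)·2^(1−C(7,2)) = 66096459/262144 ≈ 252.13798.


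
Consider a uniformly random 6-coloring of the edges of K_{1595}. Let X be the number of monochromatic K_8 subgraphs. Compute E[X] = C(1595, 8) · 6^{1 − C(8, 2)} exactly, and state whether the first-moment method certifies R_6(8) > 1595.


E[X] = C(1595, 8) · 6^{1 − 28} = 1020772636343363633895 · 6^{−27} = 1020772636343363633895/1023490369077469249536.
As a reduced fraction: E[X] = 113419181815929292655/113721152119718805504 ≈ 0.997.
Is E[X] < 1? YES.
Since E[X] < 1, there exists a 6-coloring of K_{1595} with no monochromatic K_8; hence R_6(8) > 1595.

E[X] = 113419181815929292655/113721152119718805504 ≈ 0.997; E[X] < 1, so R_6(8) > 1595.


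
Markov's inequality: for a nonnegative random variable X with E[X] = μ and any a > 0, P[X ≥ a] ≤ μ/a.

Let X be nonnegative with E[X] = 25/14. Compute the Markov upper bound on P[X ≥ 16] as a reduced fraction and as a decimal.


μ = E[X] = 25/14, a = 16.
Markov: P[X ≥ 16] ≤ μ/a = (25/14)/16 = 25/224.
Numerically: ≈ 0.11161.
(Since a = 16 > μ = 1.78571, the bound 25/224 is < 1 and informative.)

P[X ≥ 16] ≤ 25/224 ≈ 0.11161.


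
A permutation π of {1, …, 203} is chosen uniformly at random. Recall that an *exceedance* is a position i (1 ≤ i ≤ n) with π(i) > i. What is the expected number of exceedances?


Write X = Σ_{i=1}^{203} X_i, where X_i = 1_{π(i) > i}.
For each fixed i, π(i) is uniform over {1, …, 203} (marginal of a uniform permutation), so P[π(i) > i] = (n − i)/n. Summing: Σ_{i=1}^{203} (n − i)/n = (0 + 1 + … + 202)/203 = 203(203 − 1)/(2·203) = (203 − 1)/2.
Hence E[X] = Σ_{i=1}^{203} (203 − i)/203 = 101 ≈ 101.0000.

E[X] = 101 = 101.0000.


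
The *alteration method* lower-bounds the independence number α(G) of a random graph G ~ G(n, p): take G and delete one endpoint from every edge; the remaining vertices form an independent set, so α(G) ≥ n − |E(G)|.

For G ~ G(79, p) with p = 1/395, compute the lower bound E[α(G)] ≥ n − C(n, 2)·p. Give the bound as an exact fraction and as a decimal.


E[|E(G)|] = C(79, 2)·p = 3081 · (1/395) = 39/5.
E[α(G)] ≥ n − E[|E(G)|] = 79 − 39/5 = 356/5.
Numerically: ≈ 71.200000.
(This is only a lower bound; the true E[α(G)] may be larger.)

E[α(G)] ≥ 356/5 ≈ 71.200000.


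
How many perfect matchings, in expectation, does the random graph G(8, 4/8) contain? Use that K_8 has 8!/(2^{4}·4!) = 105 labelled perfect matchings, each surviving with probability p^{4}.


K_8 has 8!/(2^{4}·4!) = 105 labelled perfect matchings.
For each such perfect matching H, let X_H = 1 if all 4 edges of H are present in G. Then P[X_H = 1] = p^{4} = (1/2)^{4} = 1/16.
By linearity of expectation: E[X] = Σ_H E[X_H] = 105 · p^{4} = 105 · 1/16 = 105/16.
Numerically: E[X] ≈ 6.562.

E[X] = 105 · (1/2)^{4} = 105/16 ≈ 6.562.


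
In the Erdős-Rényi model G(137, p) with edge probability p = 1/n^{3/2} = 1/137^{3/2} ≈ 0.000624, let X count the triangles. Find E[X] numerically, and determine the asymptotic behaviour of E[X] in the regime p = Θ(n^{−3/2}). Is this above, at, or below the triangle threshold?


Number of potential triangles: C(137, 3) = 419220.
Each occurs with probability p³ ≈ (0.000624)³ ≈ 2.42526e-10.
By linearity: E[X] = C(137, 3)·p³ ≈ 419220 · 2.42526e-10 ≈ 0.000.
Since α = 3/2 > 1, p = c/n^{3/2} = o(1/n) is below the triangle threshold p ~ 1/n. Asymptotically E[X] ~ (c³/6)·n^{3(1−α)} = (1³/6)·n^{-1.5} → 0, so by Markov's inequality G has no triangles w.h.p.

E[X] ≈ 0.000; in regime p = Θ(1/n^{3/2}) E[X] tends to 0 (below the triangle threshold p ~ 1/n).


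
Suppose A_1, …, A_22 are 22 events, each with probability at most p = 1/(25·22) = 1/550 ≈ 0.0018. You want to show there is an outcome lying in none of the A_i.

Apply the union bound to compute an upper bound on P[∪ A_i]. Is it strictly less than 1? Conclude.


Union bound: P[∪_{i=1}^{22} A_i] ≤ Σ_i P[A_i] ≤ 22·p = 22·(1/550) = 1/25.
Numerically: 1/25 ≈ 0.0400.
Is 1/25 < 1? YES.
Since P[∪ A_i] ≤ 1/25 < 1, the complement has P[∩ A_i^c] ≥ 1 − 1/25 = 24/25 > 0, so some outcome avoids every A_i.

22·p = 1/25 ≈ 0.0400; existence CERTIFIED by the union bound.


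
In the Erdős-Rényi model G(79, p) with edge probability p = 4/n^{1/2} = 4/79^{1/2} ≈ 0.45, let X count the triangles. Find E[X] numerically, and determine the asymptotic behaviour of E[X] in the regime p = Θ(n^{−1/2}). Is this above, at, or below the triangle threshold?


Number of potential triangles: C(79, 3) = 79079.
Each occurs with probability p³ ≈ (0.45)³ ≈ 9.11464e-02.
By linearity: E[X] = C(79, 3)·p³ ≈ 79079 · 9.11464e-02 ≈ 7207.763.
Since α = 1/2 < 1, p = c/n^{1/2} ≫ 1/n is above the triangle threshold p ~ 1/n. Asymptotically E[X] ~ (c³/6)·n^{3(1−α)} = (4³/6)·n^{1.5} → ∞; triangles are abundant w.h.p.

E[X] ≈ 7207.763; in regime p = Θ(1/n^{1/2}) E[X] diverges (above the triangle threshold p ~ 1/n).


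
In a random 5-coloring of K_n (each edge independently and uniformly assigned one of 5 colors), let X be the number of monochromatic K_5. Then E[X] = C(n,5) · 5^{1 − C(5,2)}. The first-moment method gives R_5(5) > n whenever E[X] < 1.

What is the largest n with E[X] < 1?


We need C(n, 5) · 5^{1 − 10} < 1, i.e. C(n, 5) < 5^{10 − 1} = 1953125.
Check values of n near the boundary:
  n = 47: C(47, 5) = 1533939; 1533939 < 1953125? YES
  n = 48: C(48, 5) = 1712304; 1712304 < 1953125? YES
  n = 49: C(49, 5) = 1906884; 1906884 < 1953125? YES
  n = 50: C(50, 5) = 2118760; 2118760 < 1953125? NO
The largest n with C(n, 5) < 1953125 is n = 49 (where E[X] = 1906884/1953125 ≈ 0.976325). Hence R_5(5) > 49, i.e. R_5(5) ≥ 50.

Largest n = 49; hence R_5(5) > 49.


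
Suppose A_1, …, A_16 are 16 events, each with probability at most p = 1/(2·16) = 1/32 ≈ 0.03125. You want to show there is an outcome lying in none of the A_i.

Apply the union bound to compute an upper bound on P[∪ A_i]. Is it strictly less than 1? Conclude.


Union bound: P[∪_{i=1}^{16} A_i] ≤ Σ_i P[A_i] ≤ 16·p = 16·(1/32) = 1/2.
Numerically: 1/2 ≈ 0.50000.
Is 1/2 < 1? YES.
Since P[∪ A_i] ≤ 1/2 < 1, the complement has P[∩ A_i^c] ≥ 1 − 1/2 = 1/2 > 0, so some outcome avoids every A_i.

16·p = 1/2 ≈ 0.50000; existence CERTIFIED by the union bound.


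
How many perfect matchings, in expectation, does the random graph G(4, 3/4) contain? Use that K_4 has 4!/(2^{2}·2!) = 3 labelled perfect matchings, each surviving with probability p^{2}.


K_4 has 4!/(2^{2}·2!) = 3 labelled perfect matchings.
For each such perfect matching H, let X_H = 1 if all 2 edges of H are present in G. Then P[X_H = 1] = p^{2} = (3/4)^{2} = 9/16.
Summing the indicators: E[X] = Σ_H E[X_H] = 3 · p^{2} = 3 · 9/16 = 27/16.
Numerically: E[X] ≈ 1.6875.

E[X] = 3 · (3/4)^{2} = 27/16 ≈ 1.6875.


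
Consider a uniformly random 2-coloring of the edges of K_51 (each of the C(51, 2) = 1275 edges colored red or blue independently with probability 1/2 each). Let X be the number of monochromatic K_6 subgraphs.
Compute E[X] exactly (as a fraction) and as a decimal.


Let X = Σ_S X_S over the C(51, 6) = 18009460 subsets S of size 6, where X_S = 1 if the K_6 on S is monochromatic.
For a fixed S, the K_6 on S has C(6, 2) = 15 edges. P[all 15 edges red] = (1/2)^15, and likewise for blue, so P[monochromatic] = 2·(1/2)^15 = 2^{1 − 15} = 1/16384.
Summing: E[X] = C(51, 6) · 2^{1 − 15} = 18009460 · 1/16384 = 4502365/4096.
Numerically: E[X] ≈ 1099.210.

E[X] = C(51,6)·2^(1−C(6,2)) = 4502365/4096 ≈ 1099.210.


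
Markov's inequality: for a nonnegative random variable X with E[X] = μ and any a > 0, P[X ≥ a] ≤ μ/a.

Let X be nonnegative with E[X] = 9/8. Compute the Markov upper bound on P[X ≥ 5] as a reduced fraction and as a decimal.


μ = E[X] = 9/8, a = 5.
Markov: P[X ≥ 5] ≤ μ/a = (9/8)/5 = 9/40.
Numerically: ≈ 0.225000.
(Since a = 5 > μ = 1.125000, the bound 9/40 is < 1 and informative.)

P[X ≥ 5] ≤ 9/40 ≈ 0.225000.


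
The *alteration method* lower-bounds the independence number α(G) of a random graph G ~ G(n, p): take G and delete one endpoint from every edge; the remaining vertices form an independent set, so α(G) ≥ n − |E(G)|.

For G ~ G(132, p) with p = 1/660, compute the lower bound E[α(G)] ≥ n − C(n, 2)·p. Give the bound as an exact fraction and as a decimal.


E[|E(G)|] = C(132, 2)·p = 8646 · (1/660) = 131/10.
E[α(G)] ≥ n − E[|E(G)|] = 132 − 131/10 = 1189/10.
Numerically: ≈ 118.900.
(This is only a lower bound; the true E[α(G)] may be larger.)

E[α(G)] ≥ 1189/10 ≈ 118.900.


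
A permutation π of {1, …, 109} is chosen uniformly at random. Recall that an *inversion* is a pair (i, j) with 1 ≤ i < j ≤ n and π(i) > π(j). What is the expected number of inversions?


Write X = Σ X_I over the C(109, 2) = 5886 pairs i < j, with X_I the indicator of one inversion.
There are 5886 indicators.
For each fixed pair i < j, the values π(i) and π(j) are two distinct elements of {1, …, 109} in uniformly random order; by symmetry P[π(i) > π(j)] = 1/2.
By linearity: E[X] = 5886 · (1/2) = C(109, 2) · (1/2) = 5886/2 = 2943 ≈ 2943.000.

E[X] = 2943 = 2943.000.


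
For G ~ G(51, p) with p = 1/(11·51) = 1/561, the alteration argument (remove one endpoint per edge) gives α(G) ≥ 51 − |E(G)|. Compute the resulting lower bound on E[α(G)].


E[|E(G)|] = C(51, 2)·p = 1275 · (1/561) = 25/11.
E[α(G)] ≥ n − E[|E(G)|] = 51 − 25/11 = 536/11.
Numerically: ≈ 48.727273.
(This is only a lower bound; the true E[α(G)] may be larger.)

E[α(G)] ≥ 536/11 ≈ 48.727273.


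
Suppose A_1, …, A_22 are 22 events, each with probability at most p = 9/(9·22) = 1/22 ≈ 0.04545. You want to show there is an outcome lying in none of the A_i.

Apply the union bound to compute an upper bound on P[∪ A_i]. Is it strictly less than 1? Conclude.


Union bound: P[∪_{i=1}^{22} A_i] ≤ Σ_i P[A_i] ≤ 22·p = 22·(1/22) = 1.
Numerically: 1 ≈ 1.00000.
Is 1 < 1? NO.
Since the bound 1 is ≥ 1, the union bound is uninformative here; it does NOT by itself certify existence.

22·p = 1 ≈ 1.00000; existence NOT certified by the union bound.


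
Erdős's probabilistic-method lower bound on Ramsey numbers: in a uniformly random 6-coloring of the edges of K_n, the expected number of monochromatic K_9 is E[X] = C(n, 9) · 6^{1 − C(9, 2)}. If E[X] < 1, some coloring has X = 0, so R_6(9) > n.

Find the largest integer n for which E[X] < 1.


We need C(n, 9) · 6^{1 − 36} < 1, i.e. C(n, 9) < 6^{36 − 1} = 1719070799748422591028658176.
Check values of n near the boundary:
  n = 4403: C(4403, 9) = 1699894433046281918452233150; 1699894433046281918452233150 < 1719070799748422591028658176? YES
  n = 4404: C(4404, 9) = 1703375445537161676647015880; 1703375445537161676647015880 < 1719070799748422591028658176? YES
  n = 4405: C(4405, 9) = 1706862792900636302463627150; 1706862792900636302463627150 < 1719070799748422591028658176? YES
  n = 4406: C(4406, 9) = 1710356485221788389505285700; 1710356485221788389505285700 < 1719070799748422591028658176? YES
  n = 4407: C(4407, 9) = 1713856532599459170657070050; 1713856532599459170657070050 < 1719070799748422591028658176? YES
  n = 4408: C(4408, 9) = 1717362945146264156457459600; 1717362945146264156457459600 < 1719070799748422591028658176? YES
  n = 4409: C(4409, 9) = 1720875732988608787686577131; 1720875732988608787686577131 < 1719070799748422591028658176? NO
The largest n with C(n, 9) < 1719070799748422591028658176 is n = 4408 (where E[X] = 35778394690547169926197075/35813974994758803979763712 ≈ 0.9990). Hence R_6(9) > 4408, i.e. R_6(9) ≥ 4409.

Largest n = 4408; hence R_6(9) > 4408.


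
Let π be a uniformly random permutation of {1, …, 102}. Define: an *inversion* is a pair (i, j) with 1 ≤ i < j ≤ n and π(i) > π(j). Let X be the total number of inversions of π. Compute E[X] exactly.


Write X = Σ X_I over the C(102, 2) = 5151 pairs i < j, with X_I the indicator of one inversion.
There are 5151 indicators.
For each fixed pair i < j, the values π(i) and π(j) are two distinct elements of {1, …, 102} in uniformly random order; by symmetry P[π(i) > π(j)] = 1/2.
By linearity: E[X] = 5151 · (1/2) = C(102, 2) · (1/2) = 5151/2 = 5151/2 ≈ 2575.50000.

E[X] = 5151/2 = 2575.50000.


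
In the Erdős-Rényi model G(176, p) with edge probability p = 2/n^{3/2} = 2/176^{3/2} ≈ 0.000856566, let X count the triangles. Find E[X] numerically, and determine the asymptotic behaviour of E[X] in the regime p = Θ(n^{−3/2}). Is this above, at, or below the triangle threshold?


Number of potential triangles: C(176, 3) = 893200.
Each occurs with probability p³ ≈ (0.000856566)³ ≈ 6.28467729e-10.
By linearity: E[X] = C(176, 3)·p³ ≈ 893200 · 6.28467729e-10 ≈ 0.000561.
Since α = 3/2 > 1, p = c/n^{3/2} = o(1/n) is below the triangle threshold p ~ 1/n. Asymptotically E[X] ~ (c³/6)·n^{3(1−α)} = (2³/6)·n^{-1.5} → 0, so by Markov's inequality G has no triangles w.h.p.

E[X] ≈ 0.000561; in regime p = Θ(1/n^{3/2}) E[X] tends to 0 (below the triangle threshold p ~ 1/n).


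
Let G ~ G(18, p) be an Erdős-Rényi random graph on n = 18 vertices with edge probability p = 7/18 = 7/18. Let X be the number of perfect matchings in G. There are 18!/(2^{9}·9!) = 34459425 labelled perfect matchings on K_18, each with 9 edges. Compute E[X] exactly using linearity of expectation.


K_18 has 18!/(2^{9}·9!) = 34459425 labelled perfect matchings.
For each such perfect matching H, let X_H = 1 if all 9 edges of H are present in G. Then P[X_H = 1] = p^{9} = (7/18)^{9} = 40353607/198359290368.
Summing the indicators: E[X] = Σ_H E[X_H] = 34459425 · p^{9} = 34459425 · 40353607/198359290368 = 17167433257975/2448880128.
Numerically: E[X] ≈ 7010.32.

E[X] = 34459425 · (7/18)^{9} = 17167433257975/2448880128 ≈ 7010.32.


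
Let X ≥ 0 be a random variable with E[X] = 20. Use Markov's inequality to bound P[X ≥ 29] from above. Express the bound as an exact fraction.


μ = E[X] = 20, a = 29.
Markov: P[X ≥ 29] ≤ μ/a = (20)/29 = 20/29.
Numerically: ≈ 0.6897.
(Since a = 29 > μ = 20.0000, the bound 20/29 is < 1 and informative.)

P[X ≥ 29] ≤ 20/29 ≈ 0.6897.


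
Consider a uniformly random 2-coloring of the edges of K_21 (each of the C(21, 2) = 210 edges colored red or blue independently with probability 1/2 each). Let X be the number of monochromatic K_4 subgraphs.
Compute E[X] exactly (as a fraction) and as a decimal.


Let X = Σ_S X_S over the C(21, 4) = 5985 subsets S of size 4, where X_S = 1 if the K_4 on S is monochromatic.
For a fixed S, the K_4 on S has C(4, 2) = 6 edges. P[all 6 edges red] = (1/2)^6, and likewise for blue, so P[monochromatic] = 2·(1/2)^6 = 2^{1 − 6} = 1/32.
By linearity of expectation: E[X] = C(21, 4) · 2^{1 − 6} = 5985 · 1/32 = 5985/32.
Numerically: E[X] ≈ 187.0312.

E[X] = C(21,4)·2^(1−C(4,2)) = 5985/32 ≈ 187.0312.


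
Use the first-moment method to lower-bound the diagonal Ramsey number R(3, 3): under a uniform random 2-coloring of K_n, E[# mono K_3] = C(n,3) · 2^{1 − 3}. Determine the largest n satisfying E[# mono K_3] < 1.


We need C(n, 3) · 2^{1 − 3} < 1, i.e. C(n, 3) < 2^{3 − 1} = 4.
Check values of n near the boundary:
  n = 3: C(3, 3) = 1; 1 < 4? YES
  n = 4: C(4, 3) = 4; 4 < 4? NO
  n = 5: C(5, 3) = 10; 10 < 4? NO
  n = 6: C(6, 3) = 20; 20 < 4? NO
The largest n with C(n, 3) < 4 is n = 3 (where E[X] = 1/4 ≈ 0.250). Hence R(3, 3) > 3, i.e. R(3, 3) ≥ 4.

Largest n = 3; hence R(3, 3) > 3.


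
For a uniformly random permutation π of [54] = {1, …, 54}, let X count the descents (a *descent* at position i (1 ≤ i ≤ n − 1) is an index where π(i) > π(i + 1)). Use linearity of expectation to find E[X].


Write X = Σ X_I over i = 1, …, 53, with X_I the indicator of one descent.
There are 53 indicators.
For each fixed i, the pair (π(i), π(i+1)) is a uniformly random ordered pair of distinct values from {1, …, 54}; by symmetry P[π(i) > π(i+1)] = 1/2.
By linearity: E[X] = 53 · (1/2) = (54 − 1) · (1/2) = 53/2 ≈ 26.50000.

E[X] = 53/2 = 26.50000.


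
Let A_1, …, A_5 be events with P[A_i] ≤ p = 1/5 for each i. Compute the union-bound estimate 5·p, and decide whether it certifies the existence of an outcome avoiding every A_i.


Union bound: P[∪_{i=1}^{5} A_i] ≤ Σ_i P[A_i] ≤ 5·p = 5·(1/5) = 1.
Numerically: 1 ≈ 1.000.
Is 1 < 1? NO.
Since the bound 1 is ≥ 1, the union bound is uninformative here; it does NOT by itself certify existence.

5·p = 1 ≈ 1.000; existence NOT certified by the union bound.


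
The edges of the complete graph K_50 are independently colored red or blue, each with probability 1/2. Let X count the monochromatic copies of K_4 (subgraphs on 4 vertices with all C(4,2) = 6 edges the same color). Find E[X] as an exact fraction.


Let X = Σ_S X_S over the C(50, 4) = 230300 subsets S of size 4, where X_S = 1 if the K_4 on S is monochromatic.
For a fixed S, the K_4 on S has C(4, 2) = 6 edges. P[all 6 edges red] = (1/2)^6, and likewise for blue, so P[monochromatic] = 2·(1/2)^6 = 2^{1 − 6} = 1/32.
By linearity of expectation: E[X] = C(50, 4) · 2^{1 − 6} = 230300 · 1/32 = 57575/8.
Numerically: E[X] ≈ 7196.875.

E[X] = C(50,4)·2^(1−C(4,2)) = 57575/8 ≈ 7196.875.


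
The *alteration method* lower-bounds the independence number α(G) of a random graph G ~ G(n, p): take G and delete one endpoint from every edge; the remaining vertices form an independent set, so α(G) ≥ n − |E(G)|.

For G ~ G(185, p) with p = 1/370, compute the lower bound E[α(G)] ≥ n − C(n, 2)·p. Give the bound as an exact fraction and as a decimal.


E[|E(G)|] = C(185, 2)·p = 17020 · (1/370) = 46.
E[α(G)] ≥ n − E[|E(G)|] = 185 − 46 = 139.
Numerically: ≈ 139.00000.
(This is only a lower bound; the true E[α(G)] may be larger.)

E[α(G)] ≥ 139 ≈ 139.00000.


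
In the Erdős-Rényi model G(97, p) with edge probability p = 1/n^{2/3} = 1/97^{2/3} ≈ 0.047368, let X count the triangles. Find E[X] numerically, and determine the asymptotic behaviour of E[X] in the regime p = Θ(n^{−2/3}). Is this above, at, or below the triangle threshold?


Number of potential triangles: C(97, 3) = 147440.
Each occurs with probability p³ ≈ (0.047368)³ ≈ 1.0628122e-04.
By linearity: E[X] = C(97, 3)·p³ ≈ 147440 · 1.0628122e-04 ≈ 15.67010.
Since α = 2/3 < 1, p = c/n^{2/3} ≫ 1/n is above the triangle threshold p ~ 1/n. Asymptotically E[X] ~ (c³/6)·n^{3(1−α)} = (1³/6)·n^{1} → ∞; triangles are abundant w.h.p.

E[X] ≈ 15.67010; in regime p = Θ(1/n^{2/3}) E[X] diverges (above the triangle threshold p ~ 1/n).


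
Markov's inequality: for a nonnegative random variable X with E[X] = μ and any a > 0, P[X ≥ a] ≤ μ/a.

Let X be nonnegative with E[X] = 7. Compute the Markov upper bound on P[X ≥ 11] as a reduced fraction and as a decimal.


μ = E[X] = 7, a = 11.
Markov: P[X ≥ 11] ≤ μ/a = (7)/11 = 7/11.
Numerically: ≈ 0.6364.
(Since a = 11 > μ = 7.0000, the bound 7/11 is < 1 and informative.)

P[X ≥ 11] ≤ 7/11 ≈ 0.6364.


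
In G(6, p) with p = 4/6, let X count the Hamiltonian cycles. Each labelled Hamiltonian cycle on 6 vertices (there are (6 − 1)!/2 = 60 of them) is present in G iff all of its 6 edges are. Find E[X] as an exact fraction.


K_6 has (6 − 1)!/2 = 60 labelled Hamiltonian cycles.
For each such Hamiltonian cycle H, let X_H = 1 if all 6 edges of H are present in G. Then P[X_H = 1] = p^{6} = (2/3)^{6} = 64/729.
By linearity of expectation: E[X] = Σ_H E[X_H] = 60 · p^{6} = 60 · 64/729 = 1280/243.
Numerically: E[X] ≈ 5.27.

E[X] = 60 · (2/3)^{6} = 1280/243 ≈ 5.27.


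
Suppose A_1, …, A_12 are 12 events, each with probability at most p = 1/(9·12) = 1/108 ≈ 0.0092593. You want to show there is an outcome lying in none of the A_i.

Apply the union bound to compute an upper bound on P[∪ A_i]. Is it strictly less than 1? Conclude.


Union bound: P[∪_{i=1}^{12} A_i] ≤ Σ_i P[A_i] ≤ 12·p = 12·(1/108) = 1/9.
Numerically: 1/9 ≈ 0.1111111.
Is 1/9 < 1? YES.
Since P[∪ A_i] ≤ 1/9 < 1, the complement has P[∩ A_i^c] ≥ 1 − 1/9 = 8/9 > 0, so some outcome avoids every A_i.

12·p = 1/9 ≈ 0.1111111; existence CERTIFIED by the union bound.


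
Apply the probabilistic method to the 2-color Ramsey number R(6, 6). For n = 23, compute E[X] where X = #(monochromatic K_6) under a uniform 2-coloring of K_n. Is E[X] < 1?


E[X] = C(23, 6) · 2^{1 − 15} = 100947 · 2^{−14} = 100947/16384.
As a reduced fraction: E[X] = 100947/16384 ≈ 6.16132.
Is E[X] < 1? NO.
Since E[X] ≥ 1, the first-moment bound is inconclusive at n = 23; it does NOT by itself certify R(6, 6) > 23.

E[X] = 100947/16384 ≈ 6.16132; E[X] ≥ 1; first-moment method inconclusive here.


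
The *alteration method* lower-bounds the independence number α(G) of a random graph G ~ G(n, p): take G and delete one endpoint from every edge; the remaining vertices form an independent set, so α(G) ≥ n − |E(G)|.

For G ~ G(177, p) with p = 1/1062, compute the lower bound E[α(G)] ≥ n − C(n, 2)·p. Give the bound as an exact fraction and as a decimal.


E[|E(G)|] = C(177, 2)·p = 15576 · (1/1062) = 44/3.
E[α(G)] ≥ n − E[|E(G)|] = 177 − 44/3 = 487/3.
Numerically: ≈ 162.333333.
(This is only a lower bound; the true E[α(G)] may be larger.)

E[α(G)] ≥ 487/3 ≈ 162.333333.


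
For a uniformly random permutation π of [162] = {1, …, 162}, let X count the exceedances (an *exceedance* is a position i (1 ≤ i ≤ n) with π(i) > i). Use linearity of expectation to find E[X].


Write X = Σ_{i=1}^{162} X_i, where X_i = 1_{π(i) > i}.
For each fixed i, π(i) is uniform over {1, …, 162} (marginal of a uniform permutation), so P[π(i) > i] = (n − i)/n. Summing: Σ_{i=1}^{162} (n − i)/n = (0 + 1 + … + 161)/162 = 162(162 − 1)/(2·162) = (162 − 1)/2.
Hence E[X] = Σ_{i=1}^{162} (162 − i)/162 = 161/2 ≈ 80.5000.

E[X] = 161/2 = 80.5000.


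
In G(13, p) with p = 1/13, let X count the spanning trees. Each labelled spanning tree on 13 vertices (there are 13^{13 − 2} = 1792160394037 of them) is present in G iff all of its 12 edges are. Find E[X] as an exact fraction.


K_13 has 13^{13 − 2} = 1792160394037 labelled spanning trees.
For each such spanning tree H, let X_H = 1 if all 12 edges of H are present in G. Then P[X_H = 1] = p^{12} = (1/13)^{12} = 1/23298085122481.
By linearity: E[X] = Σ_H E[X_H] = 1792160394037 · p^{12} = 1792160394037 · 1/23298085122481 = 1/13.
Numerically: E[X] ≈ 0.076923.

E[X] = 1792160394037 · (1/13)^{12} = 1/13 ≈ 0.076923.


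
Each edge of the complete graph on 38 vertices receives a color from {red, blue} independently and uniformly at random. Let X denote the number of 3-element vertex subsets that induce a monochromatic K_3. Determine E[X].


Let X = Σ_S X_S over the C(38, 3) = 8436 subsets S of size 3, where X_S = 1 if the K_3 on S is monochromatic.
For a fixed S, the K_3 on S has C(3, 2) = 3 edges. P[all 3 edges red] = (1/2)^3, and likewise for blue, so P[monochromatic] = 2·(1/2)^3 = 2^{1 − 3} = 1/4.
By linearity: E[X] = C(38, 3) · 2^{1 − 3} = 8436 · 1/4 = 2109.
Numerically: E[X] ≈ 2109.000.

E[X] = C(38,3)·2^(1−C(3,2)) = 2109 ≈ 2109.000.


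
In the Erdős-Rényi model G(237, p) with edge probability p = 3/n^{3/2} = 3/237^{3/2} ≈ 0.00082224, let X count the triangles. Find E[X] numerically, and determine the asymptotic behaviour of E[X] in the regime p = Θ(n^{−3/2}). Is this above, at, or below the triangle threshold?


Number of potential triangles: C(237, 3) = 2190670.
Each occurs with probability p³ ≈ (0.00082224)³ ≈ 5.5589940e-10.
By linearity: E[X] = C(237, 3)·p³ ≈ 2190670 · 5.5589940e-10 ≈ 0.00122.
Since α = 3/2 > 1, p = c/n^{3/2} = o(1/n) is below the triangle threshold p ~ 1/n. Asymptotically E[X] ~ (c³/6)·n^{3(1−α)} = (3³/6)·n^{-1.5} → 0, so by Markov's inequality G has no triangles w.h.p.

E[X] ≈ 0.00122; in regime p = Θ(1/n^{3/2}) E[X] tends to 0 (below the triangle threshold p ~ 1/n).


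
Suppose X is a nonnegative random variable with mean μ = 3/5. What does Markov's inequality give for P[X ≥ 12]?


μ = E[X] = 3/5, a = 12.
Markov: P[X ≥ 12] ≤ μ/a = (3/5)/12 = 1/20.
Numerically: ≈ 0.05000.
(Since a = 12 > μ = 0.60000, the bound 1/20 is < 1 and informative.)

P[X ≥ 12] ≤ 1/20 ≈ 0.05000.


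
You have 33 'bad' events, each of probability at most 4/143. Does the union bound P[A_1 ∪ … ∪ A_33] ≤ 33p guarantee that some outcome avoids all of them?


Union bound: P[∪_{i=1}^{33} A_i] ≤ Σ_i P[A_i] ≤ 33·p = 33·(4/143) = 12/13.
Numerically: 12/13 ≈ 0.92308.
Is 12/13 < 1? YES.
Since P[∪ A_i] ≤ 12/13 < 1, the complement has P[∩ A_i^c] ≥ 1 − 12/13 = 1/13 > 0, so some outcome avoids every A_i.

33·p = 12/13 ≈ 0.92308; existence CERTIFIED by the union bound.


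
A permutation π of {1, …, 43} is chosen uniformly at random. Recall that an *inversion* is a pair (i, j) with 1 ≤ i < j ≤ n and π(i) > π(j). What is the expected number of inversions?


Write X = Σ X_I over the C(43, 2) = 903 pairs i < j, with X_I the indicator of one inversion.
There are 903 indicators.
For each fixed pair i < j, the values π(i) and π(j) are two distinct elements of {1, …, 43} in uniformly random order; by symmetry P[π(i) > π(j)] = 1/2.
By linearity: E[X] = 903 · (1/2) = C(43, 2) · (1/2) = 903/2 = 903/2 ≈ 451.5000.

E[X] = 903/2 = 451.5000.


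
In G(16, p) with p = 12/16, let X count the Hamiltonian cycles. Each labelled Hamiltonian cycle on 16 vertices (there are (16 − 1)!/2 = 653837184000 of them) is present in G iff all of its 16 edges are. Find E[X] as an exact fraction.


K_16 has (16 − 1)!/2 = 653837184000 labelled Hamiltonian cycles.
For each such Hamiltonian cycle H, let X_H = 1 if all 16 edges of H are present in G. Then P[X_H = 1] = p^{16} = (3/4)^{16} = 43046721/4294967296.
Summing the indicators: E[X] = Σ_H E[X_H] = 653837184000 · p^{16} = 653837184000 · 43046721/4294967296 = 27485885585032875/4194304.
Numerically: E[X] ≈ 6.55e+09.

E[X] = 653837184000 · (3/4)^{16} = 27485885585032875/4194304 ≈ 6.55e+09.


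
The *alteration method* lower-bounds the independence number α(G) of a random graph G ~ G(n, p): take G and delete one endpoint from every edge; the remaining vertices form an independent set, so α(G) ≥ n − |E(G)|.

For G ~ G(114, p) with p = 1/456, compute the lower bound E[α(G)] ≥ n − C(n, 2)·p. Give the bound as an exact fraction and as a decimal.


E[|E(G)|] = C(114, 2)·p = 6441 · (1/456) = 113/8.
E[α(G)] ≥ n − E[|E(G)|] = 114 − 113/8 = 799/8.
Numerically: ≈ 99.875.
(This is only a lower bound; the true E[α(G)] may be larger.)

E[α(G)] ≥ 799/8 ≈ 99.875.


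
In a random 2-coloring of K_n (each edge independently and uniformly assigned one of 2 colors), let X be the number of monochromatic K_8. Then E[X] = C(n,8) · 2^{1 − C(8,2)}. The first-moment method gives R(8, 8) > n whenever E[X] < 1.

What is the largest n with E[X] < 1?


We need C(n, 8) · 2^{1 − 28} < 1, i.e. C(n, 8) < 2^{28 − 1} = 134217728.
Check values of n near the boundary:
  n = 36: C(36, 8) = 30260340; 30260340 < 134217728? YES
  n = 37: C(37, 8) = 38608020; 38608020 < 134217728? YES
  n = 38: C(38, 8) = 48903492; 48903492 < 134217728? YES
  n = 39: C(39, 8) = 61523748; 61523748 < 134217728? YES
  n = 40: C(40, 8) = 76904685; 76904685 < 134217728? YES
  n = 41: C(41, 8) = 95548245; 95548245 < 134217728? YES
  n = 42: C(42, 8) = 118030185; 118030185 < 134217728? YES
  n = 43: C(43, 8) = 145008513; 145008513 < 134217728? NO
The largest n with C(n, 8) < 134217728 is n = 42 (where E[X] = 118030185/134217728 ≈ 0.8793934). Hence R(8, 8) > 42, i.e. R(8, 8) ≥ 43.

Largest n = 42; hence R(8, 8) > 42.


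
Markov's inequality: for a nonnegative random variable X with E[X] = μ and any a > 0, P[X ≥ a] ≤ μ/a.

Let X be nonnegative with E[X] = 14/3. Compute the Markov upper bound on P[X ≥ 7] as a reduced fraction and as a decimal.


μ = E[X] = 14/3, a = 7.
Markov: P[X ≥ 7] ≤ μ/a = (14/3)/7 = 2/3.
Numerically: ≈ 0.667.
(Since a = 7 > μ = 4.667, the bound 2/3 is < 1 and informative.)

P[X ≥ 7] ≤ 2/3 ≈ 0.667.
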